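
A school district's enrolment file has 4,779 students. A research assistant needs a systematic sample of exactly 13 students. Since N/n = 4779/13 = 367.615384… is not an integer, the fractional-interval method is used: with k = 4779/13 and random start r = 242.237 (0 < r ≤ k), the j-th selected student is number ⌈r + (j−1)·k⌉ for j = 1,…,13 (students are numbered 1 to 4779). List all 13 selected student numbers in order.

j=1: r + 0k = 242.237 → ⌈·⌉ = 243
j=2: r + 1k = 609.852384… → ⌈·⌉ = 610
j=3: r + 2k = 977.467769… → ⌈·⌉ = 978
j=4: r + 3k = 1345.083153… → ⌈·⌉ = 1346
j=5: r + 4k = 1712.698538… → ⌈·⌉ = 1713
j=6: r + 5k = 2080.313923… → ⌈·⌉ = 2081
j=7: r + 6k = 2447.929307… → ⌈·⌉ = 2448
j=8: r + 7k = 2815.544692… → ⌈·⌉ = 2816
j=9: r + 8k = 3183.160076… → ⌈·⌉ = 3184
j=10: r + 9k = 3550.775461… → ⌈·⌉ = 3551
j=11: r + 10k = 3918.390846… → ⌈·⌉ = 3919
j=12: r + 11k = 4286.006230… → ⌈·⌉ = 4287
j=13: r + 12k = 4653.621615… → ⌈·⌉ = 4654

243, 610, 978, 1346, 1713, 2081, 2448, 2816, 3184, 3551, 3919, 4287, 4654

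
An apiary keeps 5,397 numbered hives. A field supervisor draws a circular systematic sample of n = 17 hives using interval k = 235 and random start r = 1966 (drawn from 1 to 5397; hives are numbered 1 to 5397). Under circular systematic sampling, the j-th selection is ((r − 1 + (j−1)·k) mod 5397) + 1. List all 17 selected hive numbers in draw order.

Selection 1: 1966
Selection 2: 1966 + 235 = 2201
Selection 3: 2201 + 235 = 2436
Selection 4: 2436 + 235 = 2671
Selection 5: 2671 + 235 = 2906
Selection 6: 2906 + 235 = 3141
Selection 7: 3141 + 235 = 3376
Selection 8: 3376 + 235 = 3611
Selection 9: 3611 + 235 = 3846
Selection 10: 3846 + 235 = 4081
Selection 11: 4081 + 235 = 4316
Selection 12: 4316 + 235 = 4551
Selection 13: 4551 + 235 = 4786
Selection 14: 4786 + 235 = 5021
Selection 15: 5021 + 235 = 5256
Selection 16: 5256 + 235 = 5491 → 5491 − 5397 = 94
Selection 17: 94 + 235 = 329

1966, 2201, 2436, 2671, 2906, 3141, 3376, 3611, 3846, 4081, 4316, 4551, 4786, 5021, 5256, 94, 329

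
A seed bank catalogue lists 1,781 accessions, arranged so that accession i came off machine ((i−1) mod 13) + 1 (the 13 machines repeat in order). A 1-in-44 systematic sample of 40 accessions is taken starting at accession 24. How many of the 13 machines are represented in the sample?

Consecutive selections differ by k = 44, so their machine numbers differ by 44 mod 13 = 5.
gcd(44, 13) = 1, so the sample visits 13/1 = 13 distinct residues mod 13.
Start 24 is machine 11; the machines hit are 1, 2, 3, 4, 5, 6, 7, 8, 9, 10, 11, 12, 13.

13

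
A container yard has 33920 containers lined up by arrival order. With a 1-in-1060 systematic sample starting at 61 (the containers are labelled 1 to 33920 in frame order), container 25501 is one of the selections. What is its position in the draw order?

25

k = 1060
position = (25501 − 61)/1060 + 1 = 25440/1060 + 1 = 24 + 1 = 25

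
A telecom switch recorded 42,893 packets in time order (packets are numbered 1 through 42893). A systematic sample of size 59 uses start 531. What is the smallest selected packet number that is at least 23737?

k = 42893/59 = 727
Steps past start: ⌈(23737 − 531)/727⌉ = ⌈23206/727⌉ = 32
Selected packet: 531 + 32×727 = 23795

23795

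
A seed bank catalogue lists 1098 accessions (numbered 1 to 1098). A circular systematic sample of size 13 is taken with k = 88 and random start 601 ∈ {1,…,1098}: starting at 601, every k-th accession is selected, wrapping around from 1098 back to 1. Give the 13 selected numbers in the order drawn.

Selection 1: 601
Selection 2: 601 + 88 = 689
Selection 3: 689 + 88 = 777
Selection 4: 777 + 88 = 865
Selection 5: 865 + 88 = 953
Selection 6: 953 + 88 = 1041
Selection 7: 1041 + 88 = 1129 → 1129 − 1098 = 31
Selection 8: 31 + 88 = 119
Selection 9: 119 + 88 = 207
Selection 10: 207 + 88 = 295
Selection 11: 295 + 88 = 383
Selection 12: 383 + 88 = 471
Selection 13: 471 + 88 = 559

601, 689, 777, 865, 953, 1041, 31, 119, 207, 295, 383, 471, 559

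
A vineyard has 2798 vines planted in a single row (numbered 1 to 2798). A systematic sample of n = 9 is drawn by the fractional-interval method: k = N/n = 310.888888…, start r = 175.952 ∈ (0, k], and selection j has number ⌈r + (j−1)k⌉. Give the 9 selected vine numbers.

176, 487, 798, 1109, 1420, 1731, 2042, 2353, 2664

j=1: r + 0k = 175.952 → ⌈·⌉ = 176
j=2: r + 1k = 486.840888… → ⌈·⌉ = 487
j=3: r + 2k = 797.729777… → ⌈·⌉ = 798
j=4: r + 3k = 1108.618666… → ⌈·⌉ = 1109
j=5: r + 4k = 1419.507555… → ⌈·⌉ = 1420
j=6: r + 5k = 1730.396444… → ⌈·⌉ = 1731
j=7: r + 6k = 2041.285333… → ⌈·⌉ = 2042
j=8: r + 7k = 2352.174222… → ⌈·⌉ = 2353
j=9: r + 8k = 2663.063111… → ⌈·⌉ = 2664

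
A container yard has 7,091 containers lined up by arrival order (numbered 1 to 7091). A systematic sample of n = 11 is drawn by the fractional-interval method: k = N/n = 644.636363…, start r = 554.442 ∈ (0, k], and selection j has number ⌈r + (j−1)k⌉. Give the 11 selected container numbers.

j=1: r + 0k = 554.442 → ⌈·⌉ = 555
j=2: r + 1k = 1199.078363… → ⌈·⌉ = 1200
j=3: r + 2k = 1843.714727… → ⌈·⌉ = 1844
j=4: r + 3k = 2488.351090… → ⌈·⌉ = 2489
j=5: r + 4k = 3132.987454… → ⌈·⌉ = 3133
j=6: r + 5k = 3777.623818… → ⌈·⌉ = 3778
j=7: r + 6k = 4422.260181… → ⌈·⌉ = 4423
j=8: r + 7k = 5066.896545… → ⌈·⌉ = 5067
j=9: r + 8k = 5711.532909… → ⌈·⌉ = 5712
j=10: r + 9k = 6356.169272… → ⌈·⌉ = 6357
j=11: r + 10k = 7000.805636… → ⌈·⌉ = 7001

555, 1200, 1844, 2489, 3133, 3778, 4423, 5067, 5712, 6357, 7001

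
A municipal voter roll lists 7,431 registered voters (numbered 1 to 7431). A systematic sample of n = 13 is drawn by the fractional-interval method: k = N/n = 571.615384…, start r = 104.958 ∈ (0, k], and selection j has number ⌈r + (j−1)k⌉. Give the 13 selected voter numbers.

105, 677, 1249, 1820, 2392, 2964, 3535, 4107, 4678, 5250, 5822, 6393, 6965

j=1: r + 0k = 104.958 → ⌈·⌉ = 105
j=2: r + 1k = 676.573384… → ⌈·⌉ = 677
j=3: r + 2k = 1248.188769… → ⌈·⌉ = 1249
j=4: r + 3k = 1819.804153… → ⌈·⌉ = 1820
j=5: r + 4k = 2391.419538… → ⌈·⌉ = 2392
j=6: r + 5k = 2963.034923… → ⌈·⌉ = 2964
j=7: r + 6k = 3534.650307… → ⌈·⌉ = 3535
j=8: r + 7k = 4106.265692… → ⌈·⌉ = 4107
j=9: r + 8k = 4677.881076… → ⌈·⌉ = 4678
j=10: r + 9k = 5249.496461… → ⌈·⌉ = 5250
j=11: r + 10k = 5821.111846… → ⌈·⌉ = 5822
j=12: r + 11k = 6392.727230… → ⌈·⌉ = 6393
j=13: r + 12k = 6964.342615… → ⌈·⌉ = 6965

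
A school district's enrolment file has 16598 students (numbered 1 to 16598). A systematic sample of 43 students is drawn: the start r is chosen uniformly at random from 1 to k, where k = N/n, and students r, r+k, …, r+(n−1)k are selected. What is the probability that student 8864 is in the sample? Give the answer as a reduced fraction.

k = 16598/43 = 386.
Student 8864 is selected iff r ≡ 8864 (mod 386); exactly one such r in {1,…,386}.
Inclusion probability = 1/386.

1/386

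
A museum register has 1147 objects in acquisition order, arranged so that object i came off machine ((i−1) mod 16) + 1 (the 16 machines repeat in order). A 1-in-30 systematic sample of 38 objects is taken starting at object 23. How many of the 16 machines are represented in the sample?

8

Consecutive selections differ by k = 30, so their machine numbers differ by 30 mod 16 = 14.
gcd(30, 16) = 2, so the sample visits 16/2 = 8 distinct residues mod 16.
Start 23 is machine 7; the machines hit are 1, 3, 5, 7, 9, 11, 13, 15.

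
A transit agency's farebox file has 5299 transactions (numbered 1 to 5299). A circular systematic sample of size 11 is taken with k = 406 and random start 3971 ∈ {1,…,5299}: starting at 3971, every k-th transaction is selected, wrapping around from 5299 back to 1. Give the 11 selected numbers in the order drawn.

Selection 1: 3971
Selection 2: 3971 + 406 = 4377
Selection 3: 4377 + 406 = 4783
Selection 4: 4783 + 406 = 5189
Selection 5: 5189 + 406 = 5595 → 5595 − 5299 = 296
Selection 6: 296 + 406 = 702
Selection 7: 702 + 406 = 1108
Selection 8: 1108 + 406 = 1514
Selection 9: 1514 + 406 = 1920
Selection 10: 1920 + 406 = 2326
Selection 11: 2326 + 406 = 2732

3971, 4377, 4783, 5189, 296, 702, 1108, 1514, 1920, 2326, 2732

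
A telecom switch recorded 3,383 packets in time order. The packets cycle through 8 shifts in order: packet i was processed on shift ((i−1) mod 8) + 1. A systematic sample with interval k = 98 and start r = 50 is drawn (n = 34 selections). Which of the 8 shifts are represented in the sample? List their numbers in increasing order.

2, 4, 6, 8

Consecutive selections differ by k = 98, so their shift numbers differ by 98 mod 8 = 2.
gcd(98, 8) = 2, so the sample visits 8/2 = 4 distinct residues mod 8.
Start 50 is shift 2; the shifts hit are 2, 4, 6, 8.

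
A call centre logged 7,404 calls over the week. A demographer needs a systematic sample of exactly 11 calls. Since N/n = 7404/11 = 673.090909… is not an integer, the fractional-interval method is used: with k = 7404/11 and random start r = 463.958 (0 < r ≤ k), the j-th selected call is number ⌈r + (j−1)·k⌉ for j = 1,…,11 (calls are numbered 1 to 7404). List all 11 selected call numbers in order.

j=1: r + 0k = 463.958 → ⌈·⌉ = 464
j=2: r + 1k = 1137.048909… → ⌈·⌉ = 1138
j=3: r + 2k = 1810.139818… → ⌈·⌉ = 1811
j=4: r + 3k = 2483.230727… → ⌈·⌉ = 2484
j=5: r + 4k = 3156.321636… → ⌈·⌉ = 3157
j=6: r + 5k = 3829.412545… → ⌈·⌉ = 3830
j=7: r + 6k = 4502.503454… → ⌈·⌉ = 4503
j=8: r + 7k = 5175.594363… → ⌈·⌉ = 5176
j=9: r + 8k = 5848.685272… → ⌈·⌉ = 5849
j=10: r + 9k = 6521.776181… → ⌈·⌉ = 6522
j=11: r + 10k = 7194.867090… → ⌈·⌉ = 7195

464, 1138, 1811, 2484, 3157, 3830, 4503, 5176, 5849, 6522, 7195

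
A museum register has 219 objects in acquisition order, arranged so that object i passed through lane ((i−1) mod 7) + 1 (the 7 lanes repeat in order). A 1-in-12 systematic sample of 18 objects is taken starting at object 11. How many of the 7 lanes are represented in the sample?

7

Consecutive selections differ by k = 12, so their lane numbers differ by 12 mod 7 = 5.
gcd(12, 7) = 1, so the sample visits 7/1 = 7 distinct residues mod 7.
Start 11 is lane 4; the lanes hit are 1, 2, 3, 4, 5, 6, 7.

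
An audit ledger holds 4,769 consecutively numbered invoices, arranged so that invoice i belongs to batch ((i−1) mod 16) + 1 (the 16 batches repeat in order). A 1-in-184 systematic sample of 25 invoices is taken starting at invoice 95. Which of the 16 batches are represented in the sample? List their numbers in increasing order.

Consecutive selections differ by k = 184, so their batch numbers differ by 184 mod 16 = 8.
gcd(184, 16) = 8, so the sample visits 16/8 = 2 distinct residues mod 16.
Start 95 is batch 15; the batches hit are 7, 15.

7, 15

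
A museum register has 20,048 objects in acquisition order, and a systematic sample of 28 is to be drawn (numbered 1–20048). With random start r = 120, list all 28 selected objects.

k = N/n = 20048/28 = 716
object 1: 120
object 2: 120 + 716 = 836
object 3: 836 + 716 = 1552
object 4: 1552 + 716 = 2268
object 5: 2268 + 716 = 2984
object 6: 2984 + 716 = 3700
object 7: 3700 + 716 = 4416
object 8: 4416 + 716 = 5132
object 9: 5132 + 716 = 5848
object 10: 5848 + 716 = 6564
object 11: 6564 + 716 = 7280
object 12: 7280 + 716 = 7996
object 13: 7996 + 716 = 8712
object 14: 8712 + 716 = 9428
object 15: 9428 + 716 = 10144
object 16: 10144 + 716 = 10860
object 17: 10860 + 716 = 11576
object 18: 11576 + 716 = 12292
object 19: 12292 + 716 = 13008
object 20: 13008 + 716 = 13724
object 21: 13724 + 716 = 14440
object 22: 14440 + 716 = 15156
object 23: 15156 + 716 = 15872
object 24: 15872 + 716 = 16588
object 25: 16588 + 716 = 17304
object 26: 17304 + 716 = 18020
object 27: 18020 + 716 = 18736
object 28: 18736 + 716 = 19452

120, 836, 1552, 2268, 2984, 3700, 4416, 5132, 5848, 6564, 7280, 7996, 8712, 9428, 10144, 10860, 11576, 12292, 13008, 13724, 14440, 15156, 15872, 16588, 17304, 18020, 18736, 19452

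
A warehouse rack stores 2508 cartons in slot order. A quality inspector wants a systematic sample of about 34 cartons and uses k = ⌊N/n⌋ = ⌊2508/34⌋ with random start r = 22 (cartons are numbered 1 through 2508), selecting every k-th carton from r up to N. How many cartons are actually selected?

k = ⌊2508/34⌋ = 73
Achieved size = ⌊(2508 − 22)/73⌋ + 1 = ⌊2486/73⌋ + 1 = 34 + 1 = 35
(last selection: 22 + 34×73 = 2504 ≤ 2508; next would be 2577 > 2508)

35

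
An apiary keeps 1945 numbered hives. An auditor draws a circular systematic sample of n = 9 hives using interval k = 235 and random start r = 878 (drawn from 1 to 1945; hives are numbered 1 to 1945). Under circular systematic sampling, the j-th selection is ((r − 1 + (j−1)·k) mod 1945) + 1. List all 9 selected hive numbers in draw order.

878, 1113, 1348, 1583, 1818, 108, 343, 578, 813

Selection 1: 878
Selection 2: 878 + 235 = 1113
Selection 3: 1113 + 235 = 1348
Selection 4: 1348 + 235 = 1583
Selection 5: 1583 + 235 = 1818
Selection 6: 1818 + 235 = 2053 → 2053 − 1945 = 108
Selection 7: 108 + 235 = 343
Selection 8: 343 + 235 = 578
Selection 9: 578 + 235 = 813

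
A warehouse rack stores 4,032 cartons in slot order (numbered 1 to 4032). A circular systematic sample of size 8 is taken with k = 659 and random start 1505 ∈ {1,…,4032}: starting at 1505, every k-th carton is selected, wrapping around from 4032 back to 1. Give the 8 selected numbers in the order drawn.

Selection 1: 1505
Selection 2: 1505 + 659 = 2164
Selection 3: 2164 + 659 = 2823
Selection 4: 2823 + 659 = 3482
Selection 5: 3482 + 659 = 4141 → 4141 − 4032 = 109
Selection 6: 109 + 659 = 768
Selection 7: 768 + 659 = 1427
Selection 8: 1427 + 659 = 2086

1505, 2164, 2823, 3482, 109, 768, 1427, 2086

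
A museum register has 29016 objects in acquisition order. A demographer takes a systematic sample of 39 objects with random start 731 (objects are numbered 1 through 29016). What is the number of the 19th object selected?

14123

k = 29016/39 = 744
19th selection = r + (19−1)·k = 731 + 18×744 = 731 + 13392 = 14123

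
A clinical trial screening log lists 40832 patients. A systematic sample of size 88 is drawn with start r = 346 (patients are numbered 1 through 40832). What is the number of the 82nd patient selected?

k = 40832/88 = 464
82nd selection = r + (82−1)·k = 346 + 81×464 = 346 + 37584 = 37930

37930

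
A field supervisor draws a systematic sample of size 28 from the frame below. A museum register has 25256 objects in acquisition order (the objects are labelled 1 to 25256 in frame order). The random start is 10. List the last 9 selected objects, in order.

k = N/n = 25256/28 = 902
20th selection = 10 + 19×902 = 17148
21st: 17148 + 902 = 18050
22nd: 18050 + 902 = 18952
23rd: 18952 + 902 = 19854
24th: 19854 + 902 = 20756
25th: 20756 + 902 = 21658
26th: 21658 + 902 = 22560
27th: 22560 + 902 = 23462
28th: 23462 + 902 = 24364

17148, 18050, 18952, 19854, 20756, 21658, 22560, 23462, 24364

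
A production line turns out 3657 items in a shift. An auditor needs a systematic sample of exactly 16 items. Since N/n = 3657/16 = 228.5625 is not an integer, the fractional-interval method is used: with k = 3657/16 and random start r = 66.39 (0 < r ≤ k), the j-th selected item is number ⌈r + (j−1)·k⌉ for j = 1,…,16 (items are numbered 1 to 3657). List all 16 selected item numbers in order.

67, 295, 524, 753, 981, 1210, 1438, 1667, 1895, 2124, 2353, 2581, 2810, 3038, 3267, 3495

j=1: r + 0k = 66.39 → ⌈·⌉ = 67
j=2: r + 1k = 294.9525 → ⌈·⌉ = 295
j=3: r + 2k = 523.515 → ⌈·⌉ = 524
j=4: r + 3k = 752.0775 → ⌈·⌉ = 753
j=5: r + 4k = 980.64 → ⌈·⌉ = 981
j=6: r + 5k = 1209.2025 → ⌈·⌉ = 1210
j=7: r + 6k = 1437.765 → ⌈·⌉ = 1438
j=8: r + 7k = 1666.3275 → ⌈·⌉ = 1667
j=9: r + 8k = 1894.89 → ⌈·⌉ = 1895
j=10: r + 9k = 2123.4525 → ⌈·⌉ = 2124
j=11: r + 10k = 2352.015 → ⌈·⌉ = 2353
j=12: r + 11k = 2580.5775 → ⌈·⌉ = 2581
j=13: r + 12k = 2809.14 → ⌈·⌉ = 2810
j=14: r + 13k = 3037.7025 → ⌈·⌉ = 3038
j=15: r + 14k = 3266.265 → ⌈·⌉ = 3267
j=16: r + 15k = 3494.8275 → ⌈·⌉ = 3495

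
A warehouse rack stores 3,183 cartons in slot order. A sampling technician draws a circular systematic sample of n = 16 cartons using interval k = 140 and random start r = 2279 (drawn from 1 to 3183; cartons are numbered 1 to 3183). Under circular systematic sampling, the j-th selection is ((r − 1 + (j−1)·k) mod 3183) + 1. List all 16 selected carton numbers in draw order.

2279, 2419, 2559, 2699, 2839, 2979, 3119, 76, 216, 356, 496, 636, 776, 916, 1056, 1196

Selection 1: 2279
Selection 2: 2279 + 140 = 2419
Selection 3: 2419 + 140 = 2559
Selection 4: 2559 + 140 = 2699
Selection 5: 2699 + 140 = 2839
Selection 6: 2839 + 140 = 2979
Selection 7: 2979 + 140 = 3119
Selection 8: 3119 + 140 = 3259 → 3259 − 3183 = 76
Selection 9: 76 + 140 = 216
Selection 10: 216 + 140 = 356
Selection 11: 356 + 140 = 496
Selection 12: 496 + 140 = 636
Selection 13: 636 + 140 = 776
Selection 14: 776 + 140 = 916
Selection 15: 916 + 140 = 1056
Selection 16: 1056 + 140 = 1196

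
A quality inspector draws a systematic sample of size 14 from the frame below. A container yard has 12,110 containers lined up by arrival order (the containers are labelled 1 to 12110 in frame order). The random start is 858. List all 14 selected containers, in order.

k = N/n = 12110/14 = 865
container 1: 858
container 2: 858 + 865 = 1723
container 3: 1723 + 865 = 2588
container 4: 2588 + 865 = 3453
container 5: 3453 + 865 = 4318
container 6: 4318 + 865 = 5183
container 7: 5183 + 865 = 6048
container 8: 6048 + 865 = 6913
container 9: 6913 + 865 = 7778
container 10: 7778 + 865 = 8643
container 11: 8643 + 865 = 9508
container 12: 9508 + 865 = 10373
container 13: 10373 + 865 = 11238
container 14: 11238 + 865 = 12103

858, 1723, 2588, 3453, 4318, 5183, 6048, 6913, 7778, 8643, 9508, 10373, 11238, 12103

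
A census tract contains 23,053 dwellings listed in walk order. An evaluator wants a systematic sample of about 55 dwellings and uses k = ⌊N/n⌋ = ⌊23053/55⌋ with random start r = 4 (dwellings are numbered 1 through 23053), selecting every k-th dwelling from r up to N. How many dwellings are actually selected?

k = ⌊23053/55⌋ = 419
Achieved size = ⌊(23053 − 4)/419⌋ + 1 = ⌊23049/419⌋ + 1 = 55 + 1 = 56
(last selection: 4 + 55×419 = 23049 ≤ 23053; next would be 23468 > 23053)

56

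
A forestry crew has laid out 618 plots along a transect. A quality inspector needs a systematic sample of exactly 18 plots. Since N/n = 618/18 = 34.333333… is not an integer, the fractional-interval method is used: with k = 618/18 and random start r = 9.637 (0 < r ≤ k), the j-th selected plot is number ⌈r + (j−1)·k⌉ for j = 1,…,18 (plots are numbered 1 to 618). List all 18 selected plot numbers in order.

10, 44, 79, 113, 147, 182, 216, 250, 285, 319, 353, 388, 422, 456, 491, 525, 559, 594

j=1: r + 0k = 9.637 → ⌈·⌉ = 10
j=2: r + 1k = 43.970333… → ⌈·⌉ = 44
j=3: r + 2k = 78.303666… → ⌈·⌉ = 79
j=4: r + 3k = 112.637 → ⌈·⌉ = 113
j=5: r + 4k = 146.970333… → ⌈·⌉ = 147
j=6: r + 5k = 181.303666… → ⌈·⌉ = 182
j=7: r + 6k = 215.637 → ⌈·⌉ = 216
j=8: r + 7k = 249.970333… → ⌈·⌉ = 250
j=9: r + 8k = 284.303666… → ⌈·⌉ = 285
j=10: r + 9k = 318.637 → ⌈·⌉ = 319
j=11: r + 10k = 352.970333… → ⌈·⌉ = 353
j=12: r + 11k = 387.303666… → ⌈·⌉ = 388
j=13: r + 12k = 421.637 → ⌈·⌉ = 422
j=14: r + 13k = 455.970333… → ⌈·⌉ = 456
j=15: r + 14k = 490.303666… → ⌈·⌉ = 491
j=16: r + 15k = 524.637 → ⌈·⌉ = 525
j=17: r + 16k = 558.970333… → ⌈·⌉ = 559
j=18: r + 17k = 593.303666… → ⌈·⌉ = 594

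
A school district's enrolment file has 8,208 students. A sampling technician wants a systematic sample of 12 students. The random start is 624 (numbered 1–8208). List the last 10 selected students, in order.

k = N/n = 8208/12 = 684
3rd selection = 624 + 2×684 = 1992
4th: 1992 + 684 = 2676
5th: 2676 + 684 = 3360
6th: 3360 + 684 = 4044
7th: 4044 + 684 = 4728
8th: 4728 + 684 = 5412
9th: 5412 + 684 = 6096
10th: 6096 + 684 = 6780
11th: 6780 + 684 = 7464
12th: 7464 + 684 = 8148

1992, 2676, 3360, 4044, 4728, 5412, 6096, 6780, 7464, 8148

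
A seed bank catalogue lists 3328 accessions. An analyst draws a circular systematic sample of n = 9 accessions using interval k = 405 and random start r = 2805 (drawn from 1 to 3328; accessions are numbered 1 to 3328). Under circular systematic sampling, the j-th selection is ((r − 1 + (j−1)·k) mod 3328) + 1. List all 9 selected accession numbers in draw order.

Selection 1: 2805
Selection 2: 2805 + 405 = 3210
Selection 3: 3210 + 405 = 3615 → 3615 − 3328 = 287
Selection 4: 287 + 405 = 692
Selection 5: 692 + 405 = 1097
Selection 6: 1097 + 405 = 1502
Selection 7: 1502 + 405 = 1907
Selection 8: 1907 + 405 = 2312
Selection 9: 2312 + 405 = 2717

2805, 3210, 287, 692, 1097, 1502, 1907, 2312, 2717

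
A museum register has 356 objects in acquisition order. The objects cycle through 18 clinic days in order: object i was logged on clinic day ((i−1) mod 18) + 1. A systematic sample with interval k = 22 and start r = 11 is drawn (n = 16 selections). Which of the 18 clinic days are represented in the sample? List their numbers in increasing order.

Consecutive selections differ by k = 22, so their clinic day numbers differ by 22 mod 18 = 4.
gcd(22, 18) = 2, so the sample visits 18/2 = 9 distinct residues mod 18.
Start 11 is clinic day 11; the clinic days hit are 1, 3, 5, 7, 9, 11, 13, 15, 17.

1, 3, 5, 7, 9, 11, 13, 15, 17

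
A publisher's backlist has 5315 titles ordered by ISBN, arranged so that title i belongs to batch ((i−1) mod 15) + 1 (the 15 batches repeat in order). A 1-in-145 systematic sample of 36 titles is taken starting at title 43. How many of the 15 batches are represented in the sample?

3

Consecutive selections differ by k = 145, so their batch numbers differ by 145 mod 15 = 10.
gcd(145, 15) = 5, so the sample visits 15/5 = 3 distinct residues mod 15.
Start 43 is batch 13; the batches hit are 3, 8, 13.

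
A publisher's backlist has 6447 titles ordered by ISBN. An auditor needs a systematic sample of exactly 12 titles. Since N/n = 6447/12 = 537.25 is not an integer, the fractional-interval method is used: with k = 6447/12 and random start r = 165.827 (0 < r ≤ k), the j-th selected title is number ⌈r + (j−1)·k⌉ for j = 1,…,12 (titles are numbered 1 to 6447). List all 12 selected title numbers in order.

166, 704, 1241, 1778, 2315, 2853, 3390, 3927, 4464, 5002, 5539, 6076

j=1: r + 0k = 165.827 → ⌈·⌉ = 166
j=2: r + 1k = 703.077 → ⌈·⌉ = 704
j=3: r + 2k = 1240.327 → ⌈·⌉ = 1241
j=4: r + 3k = 1777.577 → ⌈·⌉ = 1778
j=5: r + 4k = 2314.827 → ⌈·⌉ = 2315
j=6: r + 5k = 2852.077 → ⌈·⌉ = 2853
j=7: r + 6k = 3389.327 → ⌈·⌉ = 3390
j=8: r + 7k = 3926.577 → ⌈·⌉ = 3927
j=9: r + 8k = 4463.827 → ⌈·⌉ = 4464
j=10: r + 9k = 5001.077 → ⌈·⌉ = 5002
j=11: r + 10k = 5538.327 → ⌈·⌉ = 5539
j=12: r + 11k = 6075.577 → ⌈·⌉ = 6076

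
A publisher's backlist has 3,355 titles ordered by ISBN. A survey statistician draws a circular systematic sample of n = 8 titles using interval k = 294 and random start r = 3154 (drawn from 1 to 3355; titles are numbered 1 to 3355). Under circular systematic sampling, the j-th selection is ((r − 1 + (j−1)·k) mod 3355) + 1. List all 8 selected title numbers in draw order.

3154, 93, 387, 681, 975, 1269, 1563, 1857

Selection 1: 3154
Selection 2: 3154 + 294 = 3448 → 3448 − 3355 = 93
Selection 3: 93 + 294 = 387
Selection 4: 387 + 294 = 681
Selection 5: 681 + 294 = 975
Selection 6: 975 + 294 = 1269
Selection 7: 1269 + 294 = 1563
Selection 8: 1563 + 294 = 1857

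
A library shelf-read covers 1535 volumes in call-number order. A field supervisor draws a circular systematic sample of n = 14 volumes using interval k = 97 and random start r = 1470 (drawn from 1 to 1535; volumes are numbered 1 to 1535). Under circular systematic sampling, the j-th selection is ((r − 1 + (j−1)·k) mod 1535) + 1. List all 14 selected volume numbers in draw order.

1470, 32, 129, 226, 323, 420, 517, 614, 711, 808, 905, 1002, 1099, 1196

Selection 1: 1470
Selection 2: 1470 + 97 = 1567 → 1567 − 1535 = 32
Selection 3: 32 + 97 = 129
Selection 4: 129 + 97 = 226
Selection 5: 226 + 97 = 323
Selection 6: 323 + 97 = 420
Selection 7: 420 + 97 = 517
Selection 8: 517 + 97 = 614
Selection 9: 614 + 97 = 711
Selection 10: 711 + 97 = 808
Selection 11: 808 + 97 = 905
Selection 12: 905 + 97 = 1002
Selection 13: 1002 + 97 = 1099
Selection 14: 1099 + 97 = 1196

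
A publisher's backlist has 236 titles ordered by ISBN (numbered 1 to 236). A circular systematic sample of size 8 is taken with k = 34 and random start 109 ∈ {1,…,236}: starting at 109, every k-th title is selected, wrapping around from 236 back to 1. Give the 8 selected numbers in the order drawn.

Selection 1: 109
Selection 2: 109 + 34 = 143
Selection 3: 143 + 34 = 177
Selection 4: 177 + 34 = 211
Selection 5: 211 + 34 = 245 → 245 − 236 = 9
Selection 6: 9 + 34 = 43
Selection 7: 43 + 34 = 77
Selection 8: 77 + 34 = 111

109, 143, 177, 211, 9, 43, 77, 111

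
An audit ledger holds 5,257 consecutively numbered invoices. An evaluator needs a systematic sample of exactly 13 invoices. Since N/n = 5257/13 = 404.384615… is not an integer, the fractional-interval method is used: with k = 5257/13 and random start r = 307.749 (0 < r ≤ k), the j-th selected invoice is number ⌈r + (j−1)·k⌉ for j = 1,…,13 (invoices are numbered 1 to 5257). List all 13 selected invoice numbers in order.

308, 713, 1117, 1521, 1926, 2330, 2735, 3139, 3543, 3948, 4352, 4756, 5161

j=1: r + 0k = 307.749 → ⌈·⌉ = 308
j=2: r + 1k = 712.133615… → ⌈·⌉ = 713
j=3: r + 2k = 1116.518230… → ⌈·⌉ = 1117
j=4: r + 3k = 1520.902846… → ⌈·⌉ = 1521
j=5: r + 4k = 1925.287461… → ⌈·⌉ = 1926
j=6: r + 5k = 2329.672076… → ⌈·⌉ = 2330
j=7: r + 6k = 2734.056692… → ⌈·⌉ = 2735
j=8: r + 7k = 3138.441307… → ⌈·⌉ = 3139
j=9: r + 8k = 3542.825923… → ⌈·⌉ = 3543
j=10: r + 9k = 3947.210538… → ⌈·⌉ = 3948
j=11: r + 10k = 4351.595153… → ⌈·⌉ = 4352
j=12: r + 11k = 4755.979769… → ⌈·⌉ = 4756
j=13: r + 12k = 5160.364384… → ⌈·⌉ = 5161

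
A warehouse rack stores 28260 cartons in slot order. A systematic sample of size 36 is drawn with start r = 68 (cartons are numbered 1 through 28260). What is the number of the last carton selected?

k = 28260/36 = 785
36th selection = r + (36−1)·k = 68 + 35×785 = 68 + 27475 = 27543

27543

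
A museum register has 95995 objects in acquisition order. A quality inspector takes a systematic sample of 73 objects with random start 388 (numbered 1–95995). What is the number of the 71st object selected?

k = 95995/73 = 1315
71st selection = r + (71−1)·k = 388 + 70×1315 = 388 + 92050 = 92438

92438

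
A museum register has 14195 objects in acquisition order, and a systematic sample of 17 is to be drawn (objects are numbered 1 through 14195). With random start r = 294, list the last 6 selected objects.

k = N/n = 14195/17 = 835
12th selection = 294 + 11×835 = 9479
13th: 9479 + 835 = 10314
14th: 10314 + 835 = 11149
15th: 11149 + 835 = 11984
16th: 11984 + 835 = 12819
17th: 12819 + 835 = 13654

9479, 10314, 11149, 11984, 12819, 13654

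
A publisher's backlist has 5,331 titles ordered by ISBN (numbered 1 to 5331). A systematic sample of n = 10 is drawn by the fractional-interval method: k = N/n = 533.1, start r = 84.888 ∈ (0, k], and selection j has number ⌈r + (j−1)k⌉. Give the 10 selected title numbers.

85, 618, 1152, 1685, 2218, 2751, 3284, 3817, 4350, 4883

j=1: r + 0k = 84.888 → ⌈·⌉ = 85
j=2: r + 1k = 617.988 → ⌈·⌉ = 618
j=3: r + 2k = 1151.088 → ⌈·⌉ = 1152
j=4: r + 3k = 1684.188 → ⌈·⌉ = 1685
j=5: r + 4k = 2217.288 → ⌈·⌉ = 2218
j=6: r + 5k = 2750.388 → ⌈·⌉ = 2751
j=7: r + 6k = 3283.488 → ⌈·⌉ = 3284
j=8: r + 7k = 3816.588 → ⌈·⌉ = 3817
j=9: r + 8k = 4349.688 → ⌈·⌉ = 4350
j=10: r + 9k = 4882.788 → ⌈·⌉ = 4883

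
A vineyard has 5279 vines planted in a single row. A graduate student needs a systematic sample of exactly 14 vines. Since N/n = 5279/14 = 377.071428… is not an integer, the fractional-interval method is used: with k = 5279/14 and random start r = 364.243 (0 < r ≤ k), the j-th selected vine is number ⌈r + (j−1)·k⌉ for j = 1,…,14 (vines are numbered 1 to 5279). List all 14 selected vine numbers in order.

365, 742, 1119, 1496, 1873, 2250, 2627, 3004, 3381, 3758, 4135, 4513, 4890, 5267

j=1: r + 0k = 364.243 → ⌈·⌉ = 365
j=2: r + 1k = 741.314428… → ⌈·⌉ = 742
j=3: r + 2k = 1118.385857… → ⌈·⌉ = 1119
j=4: r + 3k = 1495.457285… → ⌈·⌉ = 1496
j=5: r + 4k = 1872.528714… → ⌈·⌉ = 1873
j=6: r + 5k = 2249.600142… → ⌈·⌉ = 2250
j=7: r + 6k = 2626.671571… → ⌈·⌉ = 2627
j=8: r + 7k = 3003.743 → ⌈·⌉ = 3004
j=9: r + 8k = 3380.814428… → ⌈·⌉ = 3381
j=10: r + 9k = 3757.885857… → ⌈·⌉ = 3758
j=11: r + 10k = 4134.957285… → ⌈·⌉ = 4135
j=12: r + 11k = 4512.028714… → ⌈·⌉ = 4513
j=13: r + 12k = 4889.100142… → ⌈·⌉ = 4890
j=14: r + 13k = 5266.171571… → ⌈·⌉ = 5267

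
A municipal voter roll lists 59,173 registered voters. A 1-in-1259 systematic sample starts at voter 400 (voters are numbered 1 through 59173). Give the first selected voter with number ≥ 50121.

50760

k = 1259
Steps past start: ⌈(50121 − 400)/1259⌉ = ⌈49721/1259⌉ = 40
Selected voter: 400 + 40×1259 = 50760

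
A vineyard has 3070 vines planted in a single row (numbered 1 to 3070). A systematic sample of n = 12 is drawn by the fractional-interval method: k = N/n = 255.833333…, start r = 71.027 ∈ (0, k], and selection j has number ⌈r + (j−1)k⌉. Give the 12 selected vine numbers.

j=1: r + 0k = 71.027 → ⌈·⌉ = 72
j=2: r + 1k = 326.860333… → ⌈·⌉ = 327
j=3: r + 2k = 582.693666… → ⌈·⌉ = 583
j=4: r + 3k = 838.527 → ⌈·⌉ = 839
j=5: r + 4k = 1094.360333… → ⌈·⌉ = 1095
j=6: r + 5k = 1350.193666… → ⌈·⌉ = 1351
j=7: r + 6k = 1606.027 → ⌈·⌉ = 1607
j=8: r + 7k = 1861.860333… → ⌈·⌉ = 1862
j=9: r + 8k = 2117.693666… → ⌈·⌉ = 2118
j=10: r + 9k = 2373.527 → ⌈·⌉ = 2374
j=11: r + 10k = 2629.360333… → ⌈·⌉ = 2630
j=12: r + 11k = 2885.193666… → ⌈·⌉ = 2886

72, 327, 583, 839, 1095, 1351, 1607, 1862, 2118, 2374, 2630, 2886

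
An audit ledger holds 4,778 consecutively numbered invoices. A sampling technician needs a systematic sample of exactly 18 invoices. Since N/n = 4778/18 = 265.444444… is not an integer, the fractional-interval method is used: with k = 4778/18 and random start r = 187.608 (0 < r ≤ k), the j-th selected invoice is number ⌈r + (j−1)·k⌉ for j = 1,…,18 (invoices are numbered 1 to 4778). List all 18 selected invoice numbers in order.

j=1: r + 0k = 187.608 → ⌈·⌉ = 188
j=2: r + 1k = 453.052444… → ⌈·⌉ = 454
j=3: r + 2k = 718.496888… → ⌈·⌉ = 719
j=4: r + 3k = 983.941333… → ⌈·⌉ = 984
j=5: r + 4k = 1249.385777… → ⌈·⌉ = 1250
j=6: r + 5k = 1514.830222… → ⌈·⌉ = 1515
j=7: r + 6k = 1780.274666… → ⌈·⌉ = 1781
j=8: r + 7k = 2045.719111… → ⌈·⌉ = 2046
j=9: r + 8k = 2311.163555… → ⌈·⌉ = 2312
j=10: r + 9k = 2576.608 → ⌈·⌉ = 2577
j=11: r + 10k = 2842.052444… → ⌈·⌉ = 2843
j=12: r + 11k = 3107.496888… → ⌈·⌉ = 3108
j=13: r + 12k = 3372.941333… → ⌈·⌉ = 3373
j=14: r + 13k = 3638.385777… → ⌈·⌉ = 3639
j=15: r + 14k = 3903.830222… → ⌈·⌉ = 3904
j=16: r + 15k = 4169.274666… → ⌈·⌉ = 4170
j=17: r + 16k = 4434.719111… → ⌈·⌉ = 4435
j=18: r + 17k = 4700.163555… → ⌈·⌉ = 4701

188, 454, 719, 984, 1250, 1515, 1781, 2046, 2312, 2577, 2843, 3108, 3373, 3639, 3904, 4170, 4435, 4701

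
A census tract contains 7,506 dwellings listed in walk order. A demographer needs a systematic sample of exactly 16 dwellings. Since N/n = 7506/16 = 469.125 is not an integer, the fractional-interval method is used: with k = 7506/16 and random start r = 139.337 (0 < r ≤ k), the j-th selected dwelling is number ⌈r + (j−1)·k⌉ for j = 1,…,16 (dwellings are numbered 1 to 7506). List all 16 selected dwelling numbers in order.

j=1: r + 0k = 139.337 → ⌈·⌉ = 140
j=2: r + 1k = 608.462 → ⌈·⌉ = 609
j=3: r + 2k = 1077.587 → ⌈·⌉ = 1078
j=4: r + 3k = 1546.712 → ⌈·⌉ = 1547
j=5: r + 4k = 2015.837 → ⌈·⌉ = 2016
j=6: r + 5k = 2484.962 → ⌈·⌉ = 2485
j=7: r + 6k = 2954.087 → ⌈·⌉ = 2955
j=8: r + 7k = 3423.212 → ⌈·⌉ = 3424
j=9: r + 8k = 3892.337 → ⌈·⌉ = 3893
j=10: r + 9k = 4361.462 → ⌈·⌉ = 4362
j=11: r + 10k = 4830.587 → ⌈·⌉ = 4831
j=12: r + 11k = 5299.712 → ⌈·⌉ = 5300
j=13: r + 12k = 5768.837 → ⌈·⌉ = 5769
j=14: r + 13k = 6237.962 → ⌈·⌉ = 6238
j=15: r + 14k = 6707.087 → ⌈·⌉ = 6708
j=16: r + 15k = 7176.212 → ⌈·⌉ = 7177

140, 609, 1078, 1547, 2016, 2485, 2955, 3424, 3893, 4362, 4831, 5300, 5769, 6238, 6708, 7177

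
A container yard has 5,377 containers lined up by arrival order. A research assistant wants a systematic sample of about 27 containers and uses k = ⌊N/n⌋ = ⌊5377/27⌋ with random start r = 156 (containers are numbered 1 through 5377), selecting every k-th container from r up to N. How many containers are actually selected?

27

k = ⌊5377/27⌋ = 199
Achieved size = ⌊(5377 − 156)/199⌋ + 1 = ⌊5221/199⌋ + 1 = 26 + 1 = 27
(last selection: 156 + 26×199 = 5330 ≤ 5377; next would be 5529 > 5377)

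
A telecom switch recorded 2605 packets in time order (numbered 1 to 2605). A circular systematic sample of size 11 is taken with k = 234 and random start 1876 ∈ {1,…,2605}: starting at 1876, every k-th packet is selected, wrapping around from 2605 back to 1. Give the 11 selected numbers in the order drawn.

Selection 1: 1876
Selection 2: 1876 + 234 = 2110
Selection 3: 2110 + 234 = 2344
Selection 4: 2344 + 234 = 2578
Selection 5: 2578 + 234 = 2812 → 2812 − 2605 = 207
Selection 6: 207 + 234 = 441
Selection 7: 441 + 234 = 675
Selection 8: 675 + 234 = 909
Selection 9: 909 + 234 = 1143
Selection 10: 1143 + 234 = 1377
Selection 11: 1377 + 234 = 1611

1876, 2110, 2344, 2578, 207, 441, 675, 909, 1143, 1377, 1611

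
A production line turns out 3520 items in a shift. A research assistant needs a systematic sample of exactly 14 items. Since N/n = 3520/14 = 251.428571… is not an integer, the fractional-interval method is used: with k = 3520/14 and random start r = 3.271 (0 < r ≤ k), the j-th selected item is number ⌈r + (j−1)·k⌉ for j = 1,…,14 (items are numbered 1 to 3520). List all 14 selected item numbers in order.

j=1: r + 0k = 3.271 → ⌈·⌉ = 4
j=2: r + 1k = 254.699571… → ⌈·⌉ = 255
j=3: r + 2k = 506.128142… → ⌈·⌉ = 507
j=4: r + 3k = 757.556714… → ⌈·⌉ = 758
j=5: r + 4k = 1008.985285… → ⌈·⌉ = 1009
j=6: r + 5k = 1260.413857… → ⌈·⌉ = 1261
j=7: r + 6k = 1511.842428… → ⌈·⌉ = 1512
j=8: r + 7k = 1763.271 → ⌈·⌉ = 1764
j=9: r + 8k = 2014.699571… → ⌈·⌉ = 2015
j=10: r + 9k = 2266.128142… → ⌈·⌉ = 2267
j=11: r + 10k = 2517.556714… → ⌈·⌉ = 2518
j=12: r + 11k = 2768.985285… → ⌈·⌉ = 2769
j=13: r + 12k = 3020.413857… → ⌈·⌉ = 3021
j=14: r + 13k = 3271.842428… → ⌈·⌉ = 3272

4, 255, 507, 758, 1009, 1261, 1512, 1764, 2015, 2267, 2518, 2769, 3021, 3272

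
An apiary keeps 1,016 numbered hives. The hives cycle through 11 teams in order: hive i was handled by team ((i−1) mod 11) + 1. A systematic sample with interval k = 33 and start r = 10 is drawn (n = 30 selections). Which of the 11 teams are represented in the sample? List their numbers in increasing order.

10

Consecutive selections differ by k = 33, so their team numbers differ by 33 mod 11 = 0.
gcd(33, 11) = 11, so the sample visits 11/11 = 1 distinct residues mod 11.
Start 10 is team 10; the teams hit are 10.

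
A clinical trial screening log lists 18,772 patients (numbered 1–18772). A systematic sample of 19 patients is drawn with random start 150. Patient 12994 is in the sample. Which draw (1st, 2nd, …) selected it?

k = 18772/19 = 988
position = (12994 − 150)/988 + 1 = 12844/988 + 1 = 13 + 1 = 14

14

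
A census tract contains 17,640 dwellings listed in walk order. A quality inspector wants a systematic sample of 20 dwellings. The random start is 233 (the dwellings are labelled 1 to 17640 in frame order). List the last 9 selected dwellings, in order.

9935, 10817, 11699, 12581, 13463, 14345, 15227, 16109, 16991

k = N/n = 17640/20 = 882
12th selection = 233 + 11×882 = 9935
13th: 9935 + 882 = 10817
14th: 10817 + 882 = 11699
15th: 11699 + 882 = 12581
16th: 12581 + 882 = 13463
17th: 13463 + 882 = 14345
18th: 14345 + 882 = 15227
19th: 15227 + 882 = 16109
20th: 16109 + 882 = 16991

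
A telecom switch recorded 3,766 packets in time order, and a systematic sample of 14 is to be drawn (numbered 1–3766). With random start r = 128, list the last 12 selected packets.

k = N/n = 3766/14 = 269
3rd selection = 128 + 2×269 = 666
4th: 666 + 269 = 935
5th: 935 + 269 = 1204
6th: 1204 + 269 = 1473
7th: 1473 + 269 = 1742
8th: 1742 + 269 = 2011
9th: 2011 + 269 = 2280
10th: 2280 + 269 = 2549
11th: 2549 + 269 = 2818
12th: 2818 + 269 = 3087
13th: 3087 + 269 = 3356
14th: 3356 + 269 = 3625

666, 935, 1204, 1473, 1742, 2011, 2280, 2549, 2818, 3087, 3356, 3625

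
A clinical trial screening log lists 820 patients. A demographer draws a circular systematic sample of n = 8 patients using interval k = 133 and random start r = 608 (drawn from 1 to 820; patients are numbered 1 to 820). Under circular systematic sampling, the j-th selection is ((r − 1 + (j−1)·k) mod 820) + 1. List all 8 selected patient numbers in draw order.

Selection 1: 608
Selection 2: 608 + 133 = 741
Selection 3: 741 + 133 = 874 → 874 − 820 = 54
Selection 4: 54 + 133 = 187
Selection 5: 187 + 133 = 320
Selection 6: 320 + 133 = 453
Selection 7: 453 + 133 = 586
Selection 8: 586 + 133 = 719

608, 741, 54, 187, 320, 453, 586, 719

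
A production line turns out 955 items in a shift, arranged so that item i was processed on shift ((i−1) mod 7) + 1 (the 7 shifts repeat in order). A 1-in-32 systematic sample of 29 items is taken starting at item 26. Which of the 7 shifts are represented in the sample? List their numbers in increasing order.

1, 2, 3, 4, 5, 6, 7

Consecutive selections differ by k = 32, so their shift numbers differ by 32 mod 7 = 4.
gcd(32, 7) = 1, so the sample visits 7/1 = 7 distinct residues mod 7.
Start 26 is shift 5; the shifts hit are 1, 2, 3, 4, 5, 6, 7.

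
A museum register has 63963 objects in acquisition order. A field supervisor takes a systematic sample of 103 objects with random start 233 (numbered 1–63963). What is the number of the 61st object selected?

37493

k = 63963/103 = 621
61st selection = r + (61−1)·k = 233 + 60×621 = 233 + 37260 = 37493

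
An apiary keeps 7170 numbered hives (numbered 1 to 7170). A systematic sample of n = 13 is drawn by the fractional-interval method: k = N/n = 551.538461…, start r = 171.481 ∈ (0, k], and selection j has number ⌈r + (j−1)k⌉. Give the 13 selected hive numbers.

j=1: r + 0k = 171.481 → ⌈·⌉ = 172
j=2: r + 1k = 723.019461… → ⌈·⌉ = 724
j=3: r + 2k = 1274.557923… → ⌈·⌉ = 1275
j=4: r + 3k = 1826.096384… → ⌈·⌉ = 1827
j=5: r + 4k = 2377.634846… → ⌈·⌉ = 2378
j=6: r + 5k = 2929.173307… → ⌈·⌉ = 2930
j=7: r + 6k = 3480.711769… → ⌈·⌉ = 3481
j=8: r + 7k = 4032.250230… → ⌈·⌉ = 4033
j=9: r + 8k = 4583.788692… → ⌈·⌉ = 4584
j=10: r + 9k = 5135.327153… → ⌈·⌉ = 5136
j=11: r + 10k = 5686.865615… → ⌈·⌉ = 5687
j=12: r + 11k = 6238.404076… → ⌈·⌉ = 6239
j=13: r + 12k = 6789.942538… → ⌈·⌉ = 6790

172, 724, 1275, 1827, 2378, 2930, 3481, 4033, 4584, 5136, 5687, 6239, 6790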